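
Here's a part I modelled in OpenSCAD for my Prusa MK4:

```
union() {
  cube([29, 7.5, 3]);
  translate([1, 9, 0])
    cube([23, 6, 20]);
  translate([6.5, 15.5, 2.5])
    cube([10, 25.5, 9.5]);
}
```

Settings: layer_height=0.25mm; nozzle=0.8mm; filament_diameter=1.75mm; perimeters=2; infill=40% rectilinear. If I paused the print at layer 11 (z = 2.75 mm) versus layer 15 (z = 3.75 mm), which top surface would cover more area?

layer 11 (z = 2.75 mm)

Layer 11 (z = 2.75): the cube is present — its section is the full 29×7.5 rectangle (area 217.50 mm²); the cube at (1, 9) is present — its section is the full 23×6 rectangle (area 138.00 mm²); the cube at (6.5, 15.5) is present — its section is the full 10×25.5 rectangle (area 255.00 mm²); Merging all regions: the 3 present regions are separate (no shared area or edge), so areas and boundary lengths simply add and each stays a separate island — area = 610.50 mm². So its area = 610.50 mm². Layer 15 (z = 3.75): the cube is not intersected at this z (z outside [0, 3]); the cube at (1, 9) is present — its section is the full 23×6 rectangle (area 138.00 mm²); the 10×25.5 cube at (6.5, 15.5) contributes its full rectangle (area 255.00 mm²); Merging all regions: the 2 present regions are separate (no shared area or edge), so areas and boundary lengths simply add and each stays a separate island — area = 393.00 mm². So its area = 393.00 mm². Layer 11 is larger (610.50 vs 393.00 mm²).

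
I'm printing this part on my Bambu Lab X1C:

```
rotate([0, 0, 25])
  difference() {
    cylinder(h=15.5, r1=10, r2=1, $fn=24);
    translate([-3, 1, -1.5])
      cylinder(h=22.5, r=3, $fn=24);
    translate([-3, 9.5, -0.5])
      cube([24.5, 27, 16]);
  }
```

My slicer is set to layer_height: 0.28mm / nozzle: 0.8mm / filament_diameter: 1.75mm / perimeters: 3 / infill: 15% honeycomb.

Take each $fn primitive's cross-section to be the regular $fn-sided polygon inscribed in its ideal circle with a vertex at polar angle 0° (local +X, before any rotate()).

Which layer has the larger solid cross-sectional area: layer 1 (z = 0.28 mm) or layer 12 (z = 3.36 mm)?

Layer 1 (z = 0.28): the cone contributes a regular 24-gon of circumradius 9.837 (interpolated between r1=10 and r2=1 at t=0.018) (area = (24/2)·9.837²·sin(360°/24) = 300.57 mm²); the r=3 cylinder at (-3, 1) gives a regular 24-gon of circumradius 3 (constant along its height) (area = (24/2)·3.000²·sin(360°/24) = 27.95 mm²); the cube at (-3, 9.5) (footprint 24.5×27) is included at this height (area 661.50 mm²); Taking the first minus the rest: starting from the cone (300.57 mm²), the r=3 cylinder at (-3, 1) lies wholly inside it (removes its full 27.95 mm² and its 18.80 mm outline becomes a hole wall); the 24.5×27 cube at (-3, 9.5) partially overlaps it — only the 0.86 mm² overlap (of its 661.50 mm²) is removed, clipping the outline — area = 271.75 mm²; (rotated 25° about Z; rotation is an isometry so areas/perimeters/island counts are preserved). So its area = 271.75 mm². Layer 12 (z = 3.36): the cone (r1=10→r2=1) has section circumradius 8.049 here — a regular 24-gon (area = (24/2)·8.049²·sin(360°/24) = 201.22 mm²); the cylinder at (-3, 1): section is a regular 24-gon, circumradius r=3 (area = (24/2)·3.000²·sin(360°/24) = 27.95 mm²); the 24.5×27 cube at (-3, 9.5) contributes its full rectangle (area 661.50 mm²); Subtracting the remaining from the first: starting from the cone (201.22 mm²), the r=3 cylinder at (-3, 1) lies wholly inside it (removes its full 27.95 mm² and its 18.80 mm outline becomes a hole wall); the 24.5×27 cube at (-3, 9.5) misses the remaining region (no effect) — area = 173.26 mm²; (whole slice rotated 25° about Z — lengths, areas and connectivity unchanged). So its area = 173.26 mm². Layer 1 is larger (271.75 vs 173.26 mm²).

layer 1 (z = 0.28 mm)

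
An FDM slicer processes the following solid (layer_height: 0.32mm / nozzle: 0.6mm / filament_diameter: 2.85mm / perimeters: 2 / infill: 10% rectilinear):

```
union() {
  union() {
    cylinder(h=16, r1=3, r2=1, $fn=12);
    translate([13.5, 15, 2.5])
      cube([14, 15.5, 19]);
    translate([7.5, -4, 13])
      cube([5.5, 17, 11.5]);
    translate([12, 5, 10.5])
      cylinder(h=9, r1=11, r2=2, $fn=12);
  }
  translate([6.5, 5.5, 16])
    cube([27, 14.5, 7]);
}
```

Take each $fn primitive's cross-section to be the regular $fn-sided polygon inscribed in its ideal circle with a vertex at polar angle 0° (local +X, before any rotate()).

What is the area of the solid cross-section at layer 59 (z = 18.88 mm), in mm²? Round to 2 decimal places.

At z = 18.88 mm: the cone is absent (z outside [0, 16]); the cube at (13.5, 15) (footprint 14×15.5) is included at this height (area 217.00 mm²); the cube at (7.5, -4) is present — its section is the full 5.5×17 rectangle (area 93.50 mm²); the cone at (12, 5) (r1=11→r2=2) has section circumradius 2.620 here — a regular 12-gon (area = (12/2)·2.620²·sin(360°/12) = 20.59 mm²); Taking the union: the regions partially overlap — summed areas 331.09 mm² minus the doubly-counted overlap 15.27 mm² gives 315.82 mm² — area = 315.82 mm²; the 27×14.5 cube at (6.5, 5.5) contributes its full rectangle (area 391.50 mm²); Merging all regions: the regions partially overlap — summed areas 707.32 mm² minus the doubly-counted overlap 113.14 mm² gives 594.19 mm² — area = 594.19 mm². Overall, the cross-section is a single solid region. Net area = 594.19 mm².

594.19 mm²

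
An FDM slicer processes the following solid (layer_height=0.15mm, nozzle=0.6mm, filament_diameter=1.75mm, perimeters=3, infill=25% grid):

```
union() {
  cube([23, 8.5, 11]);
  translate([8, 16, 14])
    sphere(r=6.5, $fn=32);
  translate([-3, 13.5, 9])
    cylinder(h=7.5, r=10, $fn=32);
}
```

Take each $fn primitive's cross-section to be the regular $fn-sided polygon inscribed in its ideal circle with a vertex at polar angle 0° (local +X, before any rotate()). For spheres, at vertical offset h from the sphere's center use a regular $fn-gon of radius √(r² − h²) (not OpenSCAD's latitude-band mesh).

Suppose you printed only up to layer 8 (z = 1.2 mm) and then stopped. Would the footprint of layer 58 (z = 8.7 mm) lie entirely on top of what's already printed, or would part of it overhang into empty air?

part overhangs

Compare the two slices. At z = 1.2: the 23×8.5 cube contributes its full rectangle (area 195.50 mm²); the sphere at (8, 16) is absent (|z−center|=12.800 > r=6.5); the cylinder at (-3, 13.5) is not intersected at this z (z outside [9, 16.5]); Combining (union): only the 23×8.5 cube is present, so the union is just that shape — area = 195.50 mm². At z = 8.7: the cube is present — its section is the full 23×8.5 rectangle (area 195.50 mm²); the r=6.5 sphere at (8, 16) slices to a regular 32-gon of circumradius 3.763 (√(r²−h²) with h=5.3 from center) (area = (32/2)·3.763²·sin(360°/32) = 44.20 mm²); the cylinder at (-3, 13.5) is absent (z outside [9, 16.5]); Merging all regions: the 2 present regions are separate (no shared area or edge), so areas and boundary lengths simply add and each stays a separate island — area = 239.70 mm². Checking containment: at z = 8.7 the cross-section extends beyond the z = 1.2 cross-section by about 44.20 mm².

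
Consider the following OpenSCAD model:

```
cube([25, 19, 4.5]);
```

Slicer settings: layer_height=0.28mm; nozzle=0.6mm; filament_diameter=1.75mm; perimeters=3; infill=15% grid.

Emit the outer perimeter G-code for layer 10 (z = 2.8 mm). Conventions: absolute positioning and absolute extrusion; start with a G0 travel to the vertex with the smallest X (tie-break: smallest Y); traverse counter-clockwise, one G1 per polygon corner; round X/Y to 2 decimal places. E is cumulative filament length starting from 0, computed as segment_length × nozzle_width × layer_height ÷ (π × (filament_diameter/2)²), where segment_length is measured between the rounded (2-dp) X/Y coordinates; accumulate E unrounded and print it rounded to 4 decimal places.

At z = 2.8 mm: the cube is present — its section is the full 25×19 rectangle. The outline is a single polygon with 4 vertices. Extrusion per mm of travel: 0.6 × 0.28 / (π × 0.875²) = 0.069846. Accumulating E over each segment gives final E = 6.1465.

G0 X0.00 Y0.00 Z2.80
G1 X25.00 Y0.00 E1.7462
G1 X25.00 Y19.00 E3.0732
G1 X0.00 Y19.00 E4.8194
G1 X0.00 Y0.00 E6.1465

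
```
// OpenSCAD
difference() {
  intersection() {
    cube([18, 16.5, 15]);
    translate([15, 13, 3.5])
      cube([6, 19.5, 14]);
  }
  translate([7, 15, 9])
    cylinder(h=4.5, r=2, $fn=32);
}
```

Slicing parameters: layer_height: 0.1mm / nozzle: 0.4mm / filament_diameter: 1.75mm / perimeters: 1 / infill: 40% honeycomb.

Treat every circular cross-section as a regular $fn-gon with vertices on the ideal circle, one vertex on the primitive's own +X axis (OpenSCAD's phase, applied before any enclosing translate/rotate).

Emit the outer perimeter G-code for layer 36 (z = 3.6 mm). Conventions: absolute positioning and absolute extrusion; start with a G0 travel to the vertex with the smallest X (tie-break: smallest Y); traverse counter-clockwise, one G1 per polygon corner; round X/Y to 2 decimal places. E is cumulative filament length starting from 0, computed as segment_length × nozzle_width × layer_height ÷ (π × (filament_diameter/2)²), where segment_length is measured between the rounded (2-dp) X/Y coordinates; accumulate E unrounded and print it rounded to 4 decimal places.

At z = 3.6 mm: the cube (footprint 18×16.5) is included at this height; the cube at (15, 13) (footprint 6×19.5) is included at this height; After intersecting: the 6×19.5 cube at (15, 13) partially overlaps the 18×16.5 cube; clipping to the common part keeps 10.50 mm² — 1 connected region; the cylinder at (7, 15) is absent (z outside [9, 13.5]); Subtracting the remaining from the first: none of the subtracted shapes is present at this height, so that combined region is unchanged — 1 connected region. The outline is a single polygon with 4 vertices. Extrusion per mm of travel: 0.4 × 0.1 / (π × 0.875²) = 0.016630. Accumulating E over each segment gives final E = 0.2162.

G0 X15.00 Y13.00 Z3.60
G1 X18.00 Y13.00 E0.0499
G1 X18.00 Y16.50 E0.1081
G1 X15.00 Y16.50 E0.1580
G1 X15.00 Y13.00 E0.2162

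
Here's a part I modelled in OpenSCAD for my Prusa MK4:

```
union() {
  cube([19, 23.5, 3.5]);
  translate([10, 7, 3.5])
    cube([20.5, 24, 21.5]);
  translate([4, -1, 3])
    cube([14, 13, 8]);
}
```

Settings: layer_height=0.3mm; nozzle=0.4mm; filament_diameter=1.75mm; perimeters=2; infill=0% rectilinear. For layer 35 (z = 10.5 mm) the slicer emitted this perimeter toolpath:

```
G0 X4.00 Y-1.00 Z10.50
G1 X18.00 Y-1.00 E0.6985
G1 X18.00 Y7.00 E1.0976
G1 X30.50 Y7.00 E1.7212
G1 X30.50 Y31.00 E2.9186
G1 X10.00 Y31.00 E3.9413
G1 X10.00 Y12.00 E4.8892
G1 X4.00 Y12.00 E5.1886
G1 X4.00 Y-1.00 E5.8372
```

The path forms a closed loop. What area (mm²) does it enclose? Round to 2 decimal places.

634.00 mm²

Apply the shoelace formula to the sequence of (X, Y) vertices; enclosed area = 634.00 mm².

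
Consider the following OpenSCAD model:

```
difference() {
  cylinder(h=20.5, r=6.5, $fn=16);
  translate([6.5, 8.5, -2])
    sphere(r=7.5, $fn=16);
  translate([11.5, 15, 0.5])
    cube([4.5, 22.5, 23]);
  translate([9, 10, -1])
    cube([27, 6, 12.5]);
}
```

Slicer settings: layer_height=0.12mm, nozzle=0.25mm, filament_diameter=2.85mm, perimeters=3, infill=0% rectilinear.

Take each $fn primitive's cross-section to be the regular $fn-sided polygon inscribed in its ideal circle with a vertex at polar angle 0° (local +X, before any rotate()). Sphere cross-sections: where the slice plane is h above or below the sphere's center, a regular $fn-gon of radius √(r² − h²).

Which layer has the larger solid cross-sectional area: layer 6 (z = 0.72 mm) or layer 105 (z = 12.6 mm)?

layer 105 (z = 12.6 mm)

Layer 6 (z = 0.72): the cylinder: section is a regular 16-gon, circumradius r=6.5 (area = (16/2)·6.500²·sin(360°/16) = 129.35 mm²); the sphere at (6.5, 8.5): section is a regular 16-gon, circumradius = √(r²−h²) = √(7.5²−2.72²) = 6.989 (area = (16/2)·6.989²·sin(360°/16) = 149.56 mm²); the 4.5×22.5 cube at (11.5, 15) contributes its full rectangle (area 101.25 mm²); the cube at (9, 10) (footprint 27×6) is included at this height (area 162.00 mm²); Subtracting the remaining from the first: starting from the r=6.5 cylinder (129.35 mm²), the r=7.5 sphere at (6.5, 8.5) partially overlaps it — only the 14.13 mm² overlap (of its 149.56 mm²) is removed, clipping the outline; the 4.5×22.5 cube at (11.5, 15) misses the remaining region (no effect); the 27×6 cube at (9, 10) misses the remaining region (no effect) — area = 115.22 mm². So its area = 115.22 mm². Layer 105 (z = 12.6): the r=6.5 cylinder gives a regular 16-gon of circumradius 6.5 (constant along its height) (area = (16/2)·6.500²·sin(360°/16) = 129.35 mm²); the sphere at (6.5, 8.5) is not intersected at this z (|z−center|=14.600 > r=7.5); the cube at (11.5, 15) is present — its section is the full 4.5×22.5 rectangle (area 101.25 mm²); the cube at (9, 10) does not reach this height (z outside [-1, 11.5]); Taking the first minus the rest: starting from the r=6.5 cylinder (129.35 mm²), the 4.5×22.5 cube at (11.5, 15) misses the remaining region (no effect) — area = 129.35 mm². So its area = 129.35 mm². Layer 105 is larger (129.35 vs 115.22 mm²).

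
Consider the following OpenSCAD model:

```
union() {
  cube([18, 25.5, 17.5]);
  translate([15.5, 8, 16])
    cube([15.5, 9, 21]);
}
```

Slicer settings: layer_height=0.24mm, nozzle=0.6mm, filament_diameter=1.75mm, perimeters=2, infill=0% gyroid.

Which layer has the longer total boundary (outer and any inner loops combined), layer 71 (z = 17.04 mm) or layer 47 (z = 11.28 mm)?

layer 71 (z = 17.04 mm)

Layer 71 (z = 17.04): the 18×25.5 cube contributes its full rectangle (perimeter 87.00 mm); the cube at (15.5, 8) (footprint 15.5×9) is included at this height (perimeter 49.00 mm); Combining (union): the regions partially overlap (shared area 22.50 mm²), so the edge portions inside another operand are dropped and the merged outline is re-measured after clipping — boundary = 113.00 mm. So its perimeter = 113.00 mm. Layer 47 (z = 11.28): the 18×25.5 cube contributes its full rectangle (perimeter 87.00 mm); the cube at (15.5, 8) does not reach this height (z outside [16, 37]); Taking the union: only the 18×25.5 cube is present, so the union is just that shape — boundary = 87.00 mm. So its perimeter = 87.00 mm. Layer 71 is larger (113.00 vs 87.00 mm).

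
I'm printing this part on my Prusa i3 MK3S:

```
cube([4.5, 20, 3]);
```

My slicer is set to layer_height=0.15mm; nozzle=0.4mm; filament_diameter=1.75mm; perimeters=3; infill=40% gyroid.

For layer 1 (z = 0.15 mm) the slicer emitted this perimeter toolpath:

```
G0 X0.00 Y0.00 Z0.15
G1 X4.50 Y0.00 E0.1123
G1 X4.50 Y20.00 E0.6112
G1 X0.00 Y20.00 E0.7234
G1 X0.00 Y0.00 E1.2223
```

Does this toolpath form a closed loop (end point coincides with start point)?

Start point (G0): (0.00, 0.00). End point (last G1): the path returns to the start — closed.

yes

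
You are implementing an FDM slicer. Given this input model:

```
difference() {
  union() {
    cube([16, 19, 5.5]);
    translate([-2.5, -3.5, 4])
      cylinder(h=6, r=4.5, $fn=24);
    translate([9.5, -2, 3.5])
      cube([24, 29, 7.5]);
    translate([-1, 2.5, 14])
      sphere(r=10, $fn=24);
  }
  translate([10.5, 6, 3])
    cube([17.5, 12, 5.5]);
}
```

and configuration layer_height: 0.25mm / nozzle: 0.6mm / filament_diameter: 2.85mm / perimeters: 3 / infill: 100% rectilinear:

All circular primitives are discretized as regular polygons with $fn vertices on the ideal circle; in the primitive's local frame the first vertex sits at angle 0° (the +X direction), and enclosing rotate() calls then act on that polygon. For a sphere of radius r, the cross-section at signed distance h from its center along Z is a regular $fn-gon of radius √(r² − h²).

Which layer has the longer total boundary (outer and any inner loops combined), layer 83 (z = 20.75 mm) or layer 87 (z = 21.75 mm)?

layer 83 (z = 20.75 mm)

Layer 83 (z = 20.75): the cube is not intersected at this z (z outside [0, 5.5]); the cylinder at (-2.5, -3.5) is absent (z outside [4, 10]); the cube at (9.5, -2) does not reach this height (z outside [3.5, 11]); the r=10 sphere at (-1, 2.5) slices to a regular 24-gon of circumradius 7.378 (√(r²−h²) with h=6.75 from center) (perimeter = 2·24·7.378·sin(180°/24) = 46.23 mm); Combining (union): only the r=10 sphere at (-1, 2.5) is present, so the union is just that shape — boundary = 46.23 mm; the cube at (10.5, 6) is not intersected at this z (z outside [3, 8.5]); After the difference (first − rest): none of the subtracted shapes is present at this height, so the result so far is unchanged — boundary = 46.23 mm. So its perimeter = 46.23 mm. Layer 87 (z = 21.75): the cube is not intersected at this z (z outside [0, 5.5]); the cylinder at (-2.5, -3.5) does not reach this height (z outside [4, 10]); the cube at (9.5, -2) does not reach this height (z outside [3.5, 11]); the sphere at (-1, 2.5): section is a regular 24-gon, circumradius = √(r²−h²) = √(10²−7.75²) = 6.320 (perimeter = 2·24·6.320·sin(180°/24) = 39.59 mm); Combining (union): only the r=10 sphere at (-1, 2.5) is present, so the union is just that shape — boundary = 39.59 mm; the cube at (10.5, 6) does not reach this height (z outside [3, 8.5]); Taking the first minus the rest: none of the subtracted shapes is present at this height, so that combined region is unchanged — boundary = 39.59 mm. So its perimeter = 39.59 mm. Layer 83 is larger (46.23 vs 39.59 mm).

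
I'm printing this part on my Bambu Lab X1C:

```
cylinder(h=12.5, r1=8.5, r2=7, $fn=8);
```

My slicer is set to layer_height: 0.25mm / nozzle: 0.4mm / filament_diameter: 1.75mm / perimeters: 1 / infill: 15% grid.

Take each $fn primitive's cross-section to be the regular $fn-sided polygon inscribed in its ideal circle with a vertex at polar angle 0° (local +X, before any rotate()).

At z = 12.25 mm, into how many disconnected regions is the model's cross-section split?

At z = 12.25 mm: the cone contributes a regular 8-gon of circumradius 7.030 (interpolated between r1=8.5 and r2=7 at t=0.980). The result has 1 disconnected region.

1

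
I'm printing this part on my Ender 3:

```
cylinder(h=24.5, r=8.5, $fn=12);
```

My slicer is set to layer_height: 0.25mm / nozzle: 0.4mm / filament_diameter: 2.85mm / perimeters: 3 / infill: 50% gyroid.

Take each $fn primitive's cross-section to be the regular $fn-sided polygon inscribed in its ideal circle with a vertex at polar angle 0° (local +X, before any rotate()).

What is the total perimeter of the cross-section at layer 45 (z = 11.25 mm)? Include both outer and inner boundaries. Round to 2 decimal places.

52.80 mm

At z = 11.25 mm: the r=8.5 cylinder contributes a regular 12-gon of circumradius 8.5 (perimeter = 2·12·8.500·sin(180°/12) = 52.80 mm). Overall, the cross-section is a single solid region. Total boundary length (outer) = 52.80 mm.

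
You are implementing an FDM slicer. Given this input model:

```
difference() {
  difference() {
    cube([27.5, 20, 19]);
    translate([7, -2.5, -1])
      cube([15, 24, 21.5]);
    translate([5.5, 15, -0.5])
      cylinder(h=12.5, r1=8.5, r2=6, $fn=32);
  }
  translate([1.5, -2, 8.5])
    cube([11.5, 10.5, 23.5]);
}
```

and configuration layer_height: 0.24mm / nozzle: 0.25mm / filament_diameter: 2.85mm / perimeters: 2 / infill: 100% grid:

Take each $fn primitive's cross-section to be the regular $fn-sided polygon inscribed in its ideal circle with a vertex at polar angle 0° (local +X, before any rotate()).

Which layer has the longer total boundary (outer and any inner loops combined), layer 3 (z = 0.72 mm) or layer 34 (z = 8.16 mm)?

Layer 3 (z = 0.72): the cube (footprint 27.5×20) is included at this height (perimeter 95.00 mm); the 15×24 cube at (7, -2.5) contributes its full rectangle (perimeter 78.00 mm); the cone at (5.5, 15) (r1=8.5→r2=6) has section circumradius 8.256 here — a regular 32-gon (perimeter = 2·32·8.256·sin(180°/32) = 51.79 mm); Taking the first minus the rest: starting from the 27.5×20 cube, the 15×24 cube at (7, -2.5) partially overlaps it — only the 300.00 mm² overlap (of its 360.00 mm²) is removed, clipping the outline; the cone at (5.5, 15) partially overlaps it — only the 88.89 mm² overlap (of its 212.76 mm²) is removed, clipping the outline — boundary = 81.32 mm; the cube at (1.5, -2) is not intersected at this z (z outside [8.5, 32]); Taking the first minus the rest: none of the subtracted shapes is present at this height, so that combined region is unchanged — boundary = 81.32 mm. So its perimeter = 81.32 mm. Layer 34 (z = 8.16): the cube (footprint 27.5×20) is included at this height (perimeter 95.00 mm); the cube at (7, -2.5) (footprint 15×24) is included at this height (perimeter 78.00 mm); the cone at (5.5, 15): at t=0.693 of its height the radius interpolates to r₁+(r₂−r₁)t = 6.768, giving a regular 32-gon of that circumradius (perimeter = 2·32·6.768·sin(180°/32) = 42.46 mm); Subtracting the remaining from the first: starting from the 27.5×20 cube, the 15×24 cube at (7, -2.5) partially overlaps it — only the 300.00 mm² overlap (of its 360.00 mm²) is removed, clipping the outline; the cone at (5.5, 15) partially overlaps it — only the 76.98 mm² overlap (of its 142.98 mm²) is removed, clipping the outline — boundary = 88.97 mm; the cube at (1.5, -2) is not intersected at this z (z outside [8.5, 32]); After the difference (first − rest): none of the subtracted shapes is present at this height, so that combined region is unchanged — boundary = 88.97 mm. So its perimeter = 88.97 mm. Layer 34 is larger (88.97 vs 81.32 mm).

layer 34 (z = 8.16 mm)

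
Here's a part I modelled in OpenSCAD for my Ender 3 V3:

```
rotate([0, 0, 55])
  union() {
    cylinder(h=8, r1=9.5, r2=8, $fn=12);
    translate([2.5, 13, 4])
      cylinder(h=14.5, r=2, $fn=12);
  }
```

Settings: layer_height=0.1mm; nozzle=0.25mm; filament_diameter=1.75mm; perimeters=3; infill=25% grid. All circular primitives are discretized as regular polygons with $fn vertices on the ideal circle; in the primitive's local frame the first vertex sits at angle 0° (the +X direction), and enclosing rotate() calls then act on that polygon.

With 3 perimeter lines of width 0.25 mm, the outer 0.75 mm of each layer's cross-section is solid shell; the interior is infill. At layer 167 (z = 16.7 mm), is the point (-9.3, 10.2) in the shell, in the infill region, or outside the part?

infill

At z = 16.7 mm: the cone does not reach this height (z outside [0, 8]); the cylinder at (2.5, 13): section is a regular 12-gon, circumradius r=2; Merging all regions: only the r=2 cylinder at (2.5, 13) is present, so the union is just that shape — 1 connected region; (rotated 55° about Z; rotation is an isometry so areas/perimeters/island counts are preserved). Overall, the cross-section is a single solid region. Undo the 55° rotation: the query point maps to (3.021, 13.469) in the un-rotated model frame. The nearest boundary edge runs (4.23, 14.00)→(3.50, 14.73); distance from the point to it = 1.23 mm. The point is inside the cross-section and 1.23 mm from the nearest boundary — more than the 0.75 mm shell width (3 × 0.25), so it's in the infill interior.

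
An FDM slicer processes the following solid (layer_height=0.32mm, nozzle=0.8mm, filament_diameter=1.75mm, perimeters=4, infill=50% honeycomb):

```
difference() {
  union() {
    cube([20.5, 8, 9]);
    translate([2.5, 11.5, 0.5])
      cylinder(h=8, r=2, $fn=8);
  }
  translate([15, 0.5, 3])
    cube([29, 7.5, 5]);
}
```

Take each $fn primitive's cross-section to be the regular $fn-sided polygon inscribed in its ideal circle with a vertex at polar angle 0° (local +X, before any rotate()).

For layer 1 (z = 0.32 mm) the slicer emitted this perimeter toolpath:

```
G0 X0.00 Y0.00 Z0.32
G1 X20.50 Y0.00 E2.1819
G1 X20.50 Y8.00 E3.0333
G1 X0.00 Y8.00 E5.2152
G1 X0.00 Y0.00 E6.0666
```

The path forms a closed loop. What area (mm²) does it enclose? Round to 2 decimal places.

164.00 mm²

Apply the shoelace formula to the sequence of (X, Y) vertices; enclosed area = 164.00 mm².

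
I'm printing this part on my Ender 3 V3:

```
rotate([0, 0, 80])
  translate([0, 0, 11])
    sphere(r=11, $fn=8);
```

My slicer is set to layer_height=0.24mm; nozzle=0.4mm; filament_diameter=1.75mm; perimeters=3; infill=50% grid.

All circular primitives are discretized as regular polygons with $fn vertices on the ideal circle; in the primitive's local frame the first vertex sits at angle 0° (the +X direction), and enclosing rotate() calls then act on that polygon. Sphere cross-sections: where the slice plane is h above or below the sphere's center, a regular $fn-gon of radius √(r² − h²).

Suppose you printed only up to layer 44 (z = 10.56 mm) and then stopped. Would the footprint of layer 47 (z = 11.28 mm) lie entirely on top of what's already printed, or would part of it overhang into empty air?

entirely on top

Compare the two slices. At z = 10.56: the r=11 sphere contributes a regular 8-gon of circumradius √(11²−0.44²) = 10.991 (area = (8/2)·10.991²·sin(360°/8) = 341.69 mm²); (rotated 80° about Z; rotation is an isometry so areas/perimeters/island counts are preserved). At z = 11.28: the sphere: section is a regular 8-gon, circumradius = √(r²−h²) = √(11²−0.28²) = 10.996 (area = (8/2)·10.996²·sin(360°/8) = 342.02 mm²); (whole slice rotated 80° about Z — lengths, areas and connectivity unchanged). Checking containment: the cross-section at z = 11.28 is a subset of the cross-section at z = 10.56.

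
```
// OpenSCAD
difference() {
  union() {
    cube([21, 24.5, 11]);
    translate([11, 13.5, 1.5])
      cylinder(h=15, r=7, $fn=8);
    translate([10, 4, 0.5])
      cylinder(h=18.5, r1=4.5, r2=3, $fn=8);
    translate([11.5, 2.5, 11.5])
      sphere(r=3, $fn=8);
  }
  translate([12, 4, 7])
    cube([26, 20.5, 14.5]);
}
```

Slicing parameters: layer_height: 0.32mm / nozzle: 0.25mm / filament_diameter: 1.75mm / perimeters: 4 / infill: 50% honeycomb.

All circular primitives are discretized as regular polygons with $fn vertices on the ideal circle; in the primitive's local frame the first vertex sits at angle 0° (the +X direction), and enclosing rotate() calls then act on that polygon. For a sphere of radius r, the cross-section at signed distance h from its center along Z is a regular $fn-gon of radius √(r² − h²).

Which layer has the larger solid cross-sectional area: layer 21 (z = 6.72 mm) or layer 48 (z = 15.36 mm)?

Layer 21 (z = 6.72): the cube (footprint 21×24.5) is included at this height (area 514.50 mm²); the r=7 cylinder at (11, 13.5) contributes a regular 8-gon of circumradius 7 (area = (8/2)·7.000²·sin(360°/8) = 138.59 mm²); the cone at (10, 4): at t=0.336 of its height the radius interpolates to r₁+(r₂−r₁)t = 3.996, giving a regular 8-gon of that circumradius (area = (8/2)·3.996²·sin(360°/8) = 45.16 mm²); the sphere at (11.5, 2.5) does not reach this height (|z−center|=4.780 > r=3); Merging all regions: the regions partially overlap — summed areas 698.25 mm² minus the doubly-counted overlap 183.75 mm² gives 514.50 mm² — area = 514.50 mm²; the cube at (12, 4) does not reach this height (z outside [7, 21.5]); Taking the first minus the rest: none of the subtracted shapes is present at this height, so that combined region is unchanged — area = 514.50 mm². So its area = 514.50 mm². Layer 48 (z = 15.36): the cube does not reach this height (z outside [0, 11]); the cylinder at (11, 13.5): section is a regular 8-gon, circumradius r=7 (area = (8/2)·7.000²·sin(360°/8) = 138.59 mm²); the cone at (10, 4): at t=0.803 of its height the radius interpolates to r₁+(r₂−r₁)t = 3.295, giving a regular 8-gon of that circumradius (area = (8/2)·3.295²·sin(360°/8) = 30.71 mm²); the sphere at (11.5, 2.5) is not intersected at this z (|z−center|=3.860 > r=3); Merging all regions: the regions partially overlap — summed areas 169.30 mm² minus the doubly-counted overlap 0.56 mm² gives 168.75 mm² — area = 168.75 mm²; the 26×20.5 cube at (12, 4) contributes its full rectangle (area 533.00 mm²); Taking the first minus the rest: starting from the result so far (168.75 mm²), the 26×20.5 cube at (12, 4) partially overlaps it — only the 57.63 mm² overlap (of its 533.00 mm²) is removed, clipping the outline — area = 111.12 mm². So its area = 111.12 mm². Layer 21 is larger (514.50 vs 111.12 mm²).

layer 21 (z = 6.72 mm)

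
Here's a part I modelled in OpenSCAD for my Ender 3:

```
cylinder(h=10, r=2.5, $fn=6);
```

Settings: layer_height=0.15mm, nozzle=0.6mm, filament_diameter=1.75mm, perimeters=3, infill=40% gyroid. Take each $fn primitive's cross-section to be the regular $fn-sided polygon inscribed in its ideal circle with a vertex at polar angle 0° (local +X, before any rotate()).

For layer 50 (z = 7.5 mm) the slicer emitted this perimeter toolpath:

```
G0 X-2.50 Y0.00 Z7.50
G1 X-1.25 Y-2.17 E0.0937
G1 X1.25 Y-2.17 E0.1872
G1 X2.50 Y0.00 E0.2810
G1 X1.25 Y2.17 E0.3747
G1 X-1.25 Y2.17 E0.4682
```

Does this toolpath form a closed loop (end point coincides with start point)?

Start point (G0): (-2.50, 0.00). End point (last G1): the path does not return to the start — open.

no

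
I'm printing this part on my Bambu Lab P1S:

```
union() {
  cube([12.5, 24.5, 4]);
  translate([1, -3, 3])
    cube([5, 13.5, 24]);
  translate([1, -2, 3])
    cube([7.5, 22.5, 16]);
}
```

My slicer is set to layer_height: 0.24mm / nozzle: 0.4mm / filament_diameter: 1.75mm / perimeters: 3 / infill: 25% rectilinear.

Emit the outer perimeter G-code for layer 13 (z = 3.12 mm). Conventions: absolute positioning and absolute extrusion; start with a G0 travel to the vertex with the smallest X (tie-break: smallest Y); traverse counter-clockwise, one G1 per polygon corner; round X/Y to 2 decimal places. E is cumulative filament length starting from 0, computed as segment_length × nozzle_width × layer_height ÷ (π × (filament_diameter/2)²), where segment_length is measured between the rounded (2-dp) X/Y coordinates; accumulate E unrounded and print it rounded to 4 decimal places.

G0 X0.00 Y0.00 Z3.12
G1 X1.00 Y0.00 E0.0399
G1 X1.00 Y-3.00 E0.1596
G1 X6.00 Y-3.00 E0.3592
G1 X6.00 Y-2.00 E0.3991
G1 X8.50 Y-2.00 E0.4989
G1 X8.50 Y0.00 E0.5787
G1 X12.50 Y0.00 E0.7384
G1 X12.50 Y24.50 E1.7162
G1 X0.00 Y24.50 E2.2151
G1 X0.00 Y0.00 E3.1930

At z = 3.12 mm: the 12.5×24.5 cube contributes its full rectangle; the 5×13.5 cube at (1, -3) contributes its full rectangle; the cube at (1, -2) (footprint 7.5×22.5) is included at this height; Taking the union: the regions partially overlap (shared area 216.25 mm²), so overlapping operands fuse into one piece — 1 connected region. The outline is a single polygon with 10 vertices. Extrusion per mm of travel: 0.4 × 0.24 / (π × 0.875²) = 0.039912. Accumulating E over each segment gives final E = 3.1930.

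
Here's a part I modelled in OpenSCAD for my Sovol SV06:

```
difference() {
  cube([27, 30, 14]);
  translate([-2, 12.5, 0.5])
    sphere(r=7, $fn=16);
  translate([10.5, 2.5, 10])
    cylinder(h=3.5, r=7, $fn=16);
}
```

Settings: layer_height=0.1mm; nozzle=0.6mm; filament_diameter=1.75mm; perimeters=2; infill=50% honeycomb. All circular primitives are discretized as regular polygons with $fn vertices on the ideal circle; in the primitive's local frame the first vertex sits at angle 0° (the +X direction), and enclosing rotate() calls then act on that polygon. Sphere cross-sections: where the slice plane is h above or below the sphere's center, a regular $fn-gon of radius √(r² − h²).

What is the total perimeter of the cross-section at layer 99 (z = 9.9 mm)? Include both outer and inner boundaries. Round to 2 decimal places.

At z = 9.9 mm: the cube is present — its section is the full 27×30 rectangle (perimeter 114.00 mm); the sphere at (-2, 12.5) does not reach this height (|z−center|=9.400 > r=7); the cylinder at (10.5, 2.5) is absent (z outside [10, 13.5]); Taking the first minus the rest: none of the subtracted shapes is present at this height, so the 27×30 cube is unchanged — boundary = 114.00 mm. Overall, the cross-section is a single solid region. Total boundary length (outer) = 114.00 mm.

114.00 mm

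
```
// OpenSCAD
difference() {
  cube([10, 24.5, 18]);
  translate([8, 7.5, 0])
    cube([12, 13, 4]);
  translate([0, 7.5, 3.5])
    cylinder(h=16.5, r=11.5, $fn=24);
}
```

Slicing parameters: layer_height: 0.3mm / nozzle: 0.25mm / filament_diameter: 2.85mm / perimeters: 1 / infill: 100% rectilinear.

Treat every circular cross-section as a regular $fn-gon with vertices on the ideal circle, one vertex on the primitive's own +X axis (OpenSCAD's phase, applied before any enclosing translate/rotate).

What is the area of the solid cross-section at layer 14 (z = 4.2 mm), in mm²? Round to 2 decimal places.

At z = 4.2 mm: the 10×24.5 cube contributes its full rectangle (area 245.00 mm²); the cube at (8, 7.5) is not intersected at this z (z outside [0, 4]); the r=11.5 cylinder at (0, 7.5) gives a regular 24-gon of circumradius 11.5 (constant along its height) (area = (24/2)·11.500²·sin(360°/24) = 410.75 mm²); Subtracting the remaining from the first: starting from the 10×24.5 cube (245.00 mm²), the r=11.5 cylinder at (0, 7.5) partially overlaps it — only the 171.07 mm² overlap (of its 410.75 mm²) is removed, clipping the outline — area = 73.93 mm². Overall, the cross-section has 2 separate islands. Net area = 73.93 mm².

73.93 mm²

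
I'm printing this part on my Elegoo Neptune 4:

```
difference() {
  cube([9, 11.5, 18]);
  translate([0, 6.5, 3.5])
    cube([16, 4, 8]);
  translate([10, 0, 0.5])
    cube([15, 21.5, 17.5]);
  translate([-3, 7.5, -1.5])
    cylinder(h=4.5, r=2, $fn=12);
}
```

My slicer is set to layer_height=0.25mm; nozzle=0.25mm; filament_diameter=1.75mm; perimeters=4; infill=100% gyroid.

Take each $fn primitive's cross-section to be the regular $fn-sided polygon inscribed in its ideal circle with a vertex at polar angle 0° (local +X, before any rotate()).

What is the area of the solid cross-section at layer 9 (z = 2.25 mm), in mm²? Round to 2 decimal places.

103.50 mm²

At z = 2.25 mm: the cube (footprint 9×11.5) is included at this height (area 103.50 mm²); the cube at (0, 6.5) is not intersected at this z (z outside [3.5, 11.5]); the cube at (10, 0) (footprint 15×21.5) is included at this height (area 322.50 mm²); the cylinder at (-3, 7.5): section is a regular 12-gon, circumradius r=2 (area = (12/2)·2.000²·sin(360°/12) = 12.00 mm²); After the difference (first − rest): starting from the 9×11.5 cube (103.50 mm²), the 15×21.5 cube at (10, 0) misses the remaining region (no effect); the r=2 cylinder at (-3, 7.5) misses the remaining region (no effect) — area = 103.50 mm². Overall, the cross-section is a single solid region. Net area = 103.50 mm².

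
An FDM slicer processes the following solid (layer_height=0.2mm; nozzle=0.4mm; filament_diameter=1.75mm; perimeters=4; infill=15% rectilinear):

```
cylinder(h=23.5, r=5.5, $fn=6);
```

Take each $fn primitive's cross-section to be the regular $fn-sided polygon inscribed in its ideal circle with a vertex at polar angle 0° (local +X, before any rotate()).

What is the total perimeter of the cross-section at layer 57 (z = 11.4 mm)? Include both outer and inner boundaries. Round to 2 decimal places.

33.00 mm

At z = 11.4 mm: the r=5.5 cylinder contributes a regular 6-gon of circumradius 5.5 (perimeter = 2·6·5.500·sin(180°/6) = 33.00 mm). Overall, the cross-section is a single solid region. Total boundary length (outer) = 33.00 mm.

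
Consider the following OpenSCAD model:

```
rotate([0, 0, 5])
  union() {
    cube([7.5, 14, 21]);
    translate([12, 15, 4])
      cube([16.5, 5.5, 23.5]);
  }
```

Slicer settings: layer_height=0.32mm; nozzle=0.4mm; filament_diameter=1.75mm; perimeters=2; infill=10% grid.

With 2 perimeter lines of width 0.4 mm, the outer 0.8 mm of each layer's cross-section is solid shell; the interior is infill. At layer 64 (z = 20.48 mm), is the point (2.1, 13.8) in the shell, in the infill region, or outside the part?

At z = 20.48 mm: the cube (footprint 7.5×14) is included at this height; the cube at (12, 15) is present — its section is the full 16.5×5.5 rectangle; Merging all regions: the 2 present regions are separate (no shared area or edge), so areas and boundary lengths simply add and each stays a separate island — 2 connected regions; (rotated 5° about Z; rotation is an isometry so areas/perimeters/island counts are preserved). Overall, the cross-section has 2 separate islands. Undo the 5° rotation: the query point maps to (3.295, 13.564) in the un-rotated model frame. The nearest boundary edge runs (0.00, 14.00)→(7.50, 14.00); distance from the point to it = 0.44 mm. (Shell/infill is judged within the island containing the point — the largest one.) The point is inside the cross-section, 0.44 mm from the nearest boundary — within the 0.8 mm shell band (2 × 0.4).

shell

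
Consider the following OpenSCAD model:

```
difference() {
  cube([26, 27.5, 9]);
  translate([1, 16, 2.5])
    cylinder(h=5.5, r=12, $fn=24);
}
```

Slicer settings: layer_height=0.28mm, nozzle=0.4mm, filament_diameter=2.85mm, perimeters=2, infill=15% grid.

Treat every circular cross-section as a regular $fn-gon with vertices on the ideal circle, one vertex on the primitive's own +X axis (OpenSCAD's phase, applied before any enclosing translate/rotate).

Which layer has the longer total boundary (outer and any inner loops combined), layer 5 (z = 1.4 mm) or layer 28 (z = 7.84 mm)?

layer 28 (z = 7.84 mm)

Layer 5 (z = 1.4): the 26×27.5 cube contributes its full rectangle (perimeter 107.00 mm); the cylinder at (1, 16) does not reach this height (z outside [2.5, 8]); Subtracting the remaining from the first: none of the subtracted shapes is present at this height, so the 26×27.5 cube is unchanged — boundary = 107.00 mm. So its perimeter = 107.00 mm. Layer 28 (z = 7.84): the cube is present — its section is the full 26×27.5 rectangle (perimeter 107.00 mm); the r=12 cylinder at (1, 16) contributes a regular 24-gon of circumradius 12 (perimeter = 2·24·12.000·sin(180°/24) = 75.18 mm); After the difference (first − rest): starting from the 26×27.5 cube, the r=12 cylinder at (1, 16) partially overlaps it — only the 246.13 mm² overlap (of its 447.24 mm²) is removed, clipping the outline — boundary = 114.54 mm. So its perimeter = 114.54 mm. Layer 28 is larger (114.54 vs 107.00 mm).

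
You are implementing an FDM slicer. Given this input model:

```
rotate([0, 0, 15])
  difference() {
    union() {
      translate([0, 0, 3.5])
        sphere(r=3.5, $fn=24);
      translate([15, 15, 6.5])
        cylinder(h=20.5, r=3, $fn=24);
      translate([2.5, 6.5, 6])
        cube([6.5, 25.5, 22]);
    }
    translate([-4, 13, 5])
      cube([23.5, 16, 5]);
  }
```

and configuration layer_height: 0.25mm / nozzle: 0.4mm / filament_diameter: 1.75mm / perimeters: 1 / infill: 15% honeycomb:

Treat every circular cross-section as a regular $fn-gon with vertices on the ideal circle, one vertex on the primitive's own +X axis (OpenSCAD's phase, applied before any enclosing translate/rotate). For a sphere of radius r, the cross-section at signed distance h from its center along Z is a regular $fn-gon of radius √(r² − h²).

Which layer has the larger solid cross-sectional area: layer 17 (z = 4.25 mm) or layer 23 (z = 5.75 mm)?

layer 17 (z = 4.25 mm)

Layer 17 (z = 4.25): the sphere: section is a regular 24-gon, circumradius = √(r²−h²) = √(3.5²−0.75²) = 3.419 (area = (24/2)·3.419²·sin(360°/24) = 36.30 mm²); the cylinder at (15, 15) is absent (z outside [6.5, 27]); the cube at (2.5, 6.5) is not intersected at this z (z outside [6, 28]); Taking the union: only the r=3.5 sphere is present, so the union is just that shape — area = 36.30 mm²; the cube at (-4, 13) is not intersected at this z (z outside [5, 10]); Subtracting the remaining from the first: none of the subtracted shapes is present at this height, so the result so far is unchanged — area = 36.30 mm²; (rotated 15° about Z; rotation is an isometry so areas/perimeters/island counts are preserved). So its area = 36.30 mm². Layer 23 (z = 5.75): the r=3.5 sphere contributes a regular 24-gon of circumradius √(3.5²−2.25²) = 2.681 (area = (24/2)·2.681²·sin(360°/24) = 22.32 mm²); the cylinder at (15, 15) does not reach this height (z outside [6.5, 27]); the cube at (2.5, 6.5) is not intersected at this z (z outside [6, 28]); Taking the union: only the r=3.5 sphere is present, so the union is just that shape — area = 22.32 mm²; the 23.5×16 cube at (-4, 13) contributes its full rectangle (area 376.00 mm²); Taking the first minus the rest: starting from that combined region (22.32 mm²), the 23.5×16 cube at (-4, 13) misses the remaining region (no effect) — area = 22.32 mm²; (rotated 15° about Z; rotation is an isometry so areas/perimeters/island counts are preserved). So its area = 22.32 mm². Layer 17 is larger (36.30 vs 22.32 mm²).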